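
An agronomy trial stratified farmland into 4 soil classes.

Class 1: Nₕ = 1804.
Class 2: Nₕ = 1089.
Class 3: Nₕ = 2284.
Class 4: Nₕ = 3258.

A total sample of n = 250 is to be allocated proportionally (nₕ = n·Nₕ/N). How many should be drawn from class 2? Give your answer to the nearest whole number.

32

N = 1804 + 1089 + 2284 + 3258 = 8435.
n_2 = 250·1089/8435 = 32.276... → 32.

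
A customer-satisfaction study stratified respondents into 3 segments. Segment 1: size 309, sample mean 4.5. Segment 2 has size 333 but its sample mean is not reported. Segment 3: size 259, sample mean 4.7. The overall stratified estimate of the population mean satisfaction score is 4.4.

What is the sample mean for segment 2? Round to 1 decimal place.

N = 309 + 333 + 259 = 901.
Overall total = μ·N = 4.4·901 = 3964.4.
Subtract the known strata: 309·4.5 + 259·4.7 = 2607.8.
Remaining total for segment 2: 3964.4 − 2607.8 = 1356.6.
Divide by its size: 1356.6 / 333 = 4.074... → 4.1.

4.1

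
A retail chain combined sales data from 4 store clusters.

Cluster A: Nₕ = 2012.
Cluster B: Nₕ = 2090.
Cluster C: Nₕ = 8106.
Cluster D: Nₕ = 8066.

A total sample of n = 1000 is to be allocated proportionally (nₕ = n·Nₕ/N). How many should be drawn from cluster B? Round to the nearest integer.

103

N = 2012 + 2090 + 8106 + 8066 = 20274.
n_B = 1000·2090/20274 = 103.088... → 103.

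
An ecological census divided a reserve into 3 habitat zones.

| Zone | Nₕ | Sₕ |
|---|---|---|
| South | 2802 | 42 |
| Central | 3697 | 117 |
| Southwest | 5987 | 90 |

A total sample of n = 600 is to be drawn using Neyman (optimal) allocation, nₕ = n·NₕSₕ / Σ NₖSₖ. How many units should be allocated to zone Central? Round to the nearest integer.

South: NₕSₕ = 2802·42 = 117684
Central: NₕSₕ = 3697·117 = 432549
Southwest: NₕSₕ = 5987·90 = 538830
Σ NₕSₕ = 1089063.
n_Central = 600·432549/1089063 = 238.305... → 238.

238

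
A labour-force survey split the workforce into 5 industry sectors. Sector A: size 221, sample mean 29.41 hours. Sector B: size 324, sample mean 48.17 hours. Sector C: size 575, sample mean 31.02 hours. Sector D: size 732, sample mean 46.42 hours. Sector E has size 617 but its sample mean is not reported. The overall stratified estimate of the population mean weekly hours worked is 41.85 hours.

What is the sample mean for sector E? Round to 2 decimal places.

N = 221 + 324 + 575 + 732 + 617 = 2469.
Overall total = μ·N = 41.85·2469 = 103327.65.
Subtract the known strata: 221·29.41 + 324·48.17 + 575·31.02 + 732·46.42 = 73922.63.
Remaining total for sector E: 103327.65 − 73922.63 = 29405.02.
Divide by its size: 29405.02 / 617 = 47.6581... → 47.66.

47.66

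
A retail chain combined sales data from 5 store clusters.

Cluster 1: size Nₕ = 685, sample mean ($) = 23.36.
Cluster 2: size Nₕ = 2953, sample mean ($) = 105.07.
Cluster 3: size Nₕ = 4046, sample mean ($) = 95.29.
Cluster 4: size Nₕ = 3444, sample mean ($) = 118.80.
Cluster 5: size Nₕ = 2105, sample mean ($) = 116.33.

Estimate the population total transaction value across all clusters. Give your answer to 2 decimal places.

1: 685·23.36 = 16001.6
2: 2953·105.07 = 310271.71
3: 4046·95.29 = 385543.34
4: 3444·118.80 = 409147.2
5: 2105·116.33 = 244874.65
τ̂ = Σ Nₕx̄ₕ = 1365838.50.

1365838.50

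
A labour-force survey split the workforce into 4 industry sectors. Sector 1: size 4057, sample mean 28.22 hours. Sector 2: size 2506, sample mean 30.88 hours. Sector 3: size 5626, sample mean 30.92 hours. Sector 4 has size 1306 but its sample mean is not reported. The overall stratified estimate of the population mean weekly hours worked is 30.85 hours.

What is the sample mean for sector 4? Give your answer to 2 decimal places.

N = 4057 + 2506 + 5626 + 1306 = 13495.
Overall total = μ·N = 30.85·13495 = 416320.75.
Subtract the known strata: 4057·28.22 + 2506·30.88 + 5626·30.92 = 365829.74.
Remaining total for sector 4: 416320.75 − 365829.74 = 50491.01.
Divide by its size: 50491.01 / 1306 = 38.6608... → 38.66.

38.66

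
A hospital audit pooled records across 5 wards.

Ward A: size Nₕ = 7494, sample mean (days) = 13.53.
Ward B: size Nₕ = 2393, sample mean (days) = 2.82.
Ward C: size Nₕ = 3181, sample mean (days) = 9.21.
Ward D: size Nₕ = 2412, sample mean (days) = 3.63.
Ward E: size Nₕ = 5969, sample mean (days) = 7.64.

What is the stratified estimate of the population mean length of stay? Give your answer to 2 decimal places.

N = 7494 + 2393 + 3181 + 2412 + 5969 = 21449.
The stratified mean weights each stratum mean by its population share Nₕ/N.
Σ Nₕx̄ₕ = 7494·13.53 + 2393·2.82 + 3181·9.21 + 2412·3.63 + 5969·7.64 = 101393.82 + 6748.26 + 29297.01 + 8755.56 + 45603.16 = 191797.81.
Divide by N: 191797.81 / 21449 = 8.9420... → 8.94.

8.94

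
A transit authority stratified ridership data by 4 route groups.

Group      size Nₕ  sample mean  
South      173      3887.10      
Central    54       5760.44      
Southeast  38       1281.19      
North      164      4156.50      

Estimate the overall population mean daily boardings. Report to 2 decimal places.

3995.07

N = 173 + 54 + 38 + 164 = 429.
The stratified mean weights each stratum mean by its population share Nₕ/N.
Σ Nₕx̄ₕ = 173·3887.10 + 54·5760.44 + 38·1281.19 + 164·4156.50 = 672468.3 + 311063.76 + 48685.22 + 681666 = 1713883.28.
Divide by N: 1713883.28 / 429 = 3995.0659... → 3995.07.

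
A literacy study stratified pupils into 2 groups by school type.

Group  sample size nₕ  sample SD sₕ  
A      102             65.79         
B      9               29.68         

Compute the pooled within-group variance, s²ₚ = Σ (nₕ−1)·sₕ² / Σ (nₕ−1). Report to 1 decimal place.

A: (102−1)·65.79² = 101·4328.3241 = 437160.7341
B: (9−1)·29.68² = 8·880.9024 = 7047.2192
Numerator = 444207.9533; denominator = Σ(nₕ−1) = 109.
s²ₚ = 444207.9533/109 = 4075.302... → 4075.3.

4075.3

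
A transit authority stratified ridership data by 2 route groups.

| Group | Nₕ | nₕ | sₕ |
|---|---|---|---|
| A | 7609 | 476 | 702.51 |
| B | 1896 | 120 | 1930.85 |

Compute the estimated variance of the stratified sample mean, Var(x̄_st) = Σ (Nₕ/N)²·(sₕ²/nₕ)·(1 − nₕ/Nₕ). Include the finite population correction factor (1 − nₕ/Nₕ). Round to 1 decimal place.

1780.8

N = 9505. Term for each stratum: Wₕ²sₕ²/nₕ·(1−nₕ/Nₕ).
Var(x̄_st) = 622.8646 + 1157.9582 = 1780.8228 → 1780.8.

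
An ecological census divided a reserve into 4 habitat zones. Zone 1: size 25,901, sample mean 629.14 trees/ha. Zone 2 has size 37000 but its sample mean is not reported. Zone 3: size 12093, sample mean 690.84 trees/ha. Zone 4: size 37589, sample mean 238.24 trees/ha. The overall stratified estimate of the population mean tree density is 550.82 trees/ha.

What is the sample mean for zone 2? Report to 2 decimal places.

Σ Nₕx̄ₕ = N·μ, so 37000·x̄_2 = 112583·550.82 − (25901·629.14 + 12093·690.84 + 37589·238.24).
= 62012968.06 − 33604886.62 = 28408081.44.
x̄_2 = 28408081.44 / 37000 = 767.7860... → 767.79.

767.79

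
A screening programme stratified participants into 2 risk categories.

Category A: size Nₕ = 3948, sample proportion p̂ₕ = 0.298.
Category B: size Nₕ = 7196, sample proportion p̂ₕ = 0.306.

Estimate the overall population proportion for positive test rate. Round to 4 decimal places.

0.3032

N = 3948 + 7196 = 11144.
Overall proportion = Σ (Nₕ/N)·p̂ₕ.
Σ Nₕp̂ₕ = 1176.504 + 2201.976 = 3378.48.
3378.48 / 11144 = 0.303166... → 0.3032.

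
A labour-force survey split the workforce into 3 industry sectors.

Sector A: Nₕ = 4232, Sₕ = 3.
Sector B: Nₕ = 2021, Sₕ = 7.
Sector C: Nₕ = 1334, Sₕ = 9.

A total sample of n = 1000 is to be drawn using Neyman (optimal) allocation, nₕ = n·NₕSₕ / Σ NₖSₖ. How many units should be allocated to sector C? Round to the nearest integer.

309

Σ NₕSₕ = 4232·3 + 2021·7 + 1334·9 = 38849.
Share for C: 12006/38849 = 0.30904.
n_C = 1000 × 0.30904 = 309.043... → 309.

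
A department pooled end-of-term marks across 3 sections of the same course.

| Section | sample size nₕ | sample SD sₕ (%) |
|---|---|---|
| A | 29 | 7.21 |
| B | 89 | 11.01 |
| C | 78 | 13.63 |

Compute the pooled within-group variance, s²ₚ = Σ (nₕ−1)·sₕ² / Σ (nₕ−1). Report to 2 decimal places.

Degrees of freedom: 28 + 88 + 77 = 193.
Σ(nₕ−1)sₕ² = 28·51.9841 + 88·121.2201 + 77·185.7769 = 26427.7449.
s²ₚ = 26427.7449 / 193 = 136.9313... → 136.93.

136.93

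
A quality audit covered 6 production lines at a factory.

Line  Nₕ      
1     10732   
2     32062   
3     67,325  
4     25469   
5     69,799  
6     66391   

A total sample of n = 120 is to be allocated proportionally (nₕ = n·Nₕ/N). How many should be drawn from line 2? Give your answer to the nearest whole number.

14

Share of line 2 = 32062/271778 = 0.11797.
Allocate 120 × 0.11797 = 14.157... → 14.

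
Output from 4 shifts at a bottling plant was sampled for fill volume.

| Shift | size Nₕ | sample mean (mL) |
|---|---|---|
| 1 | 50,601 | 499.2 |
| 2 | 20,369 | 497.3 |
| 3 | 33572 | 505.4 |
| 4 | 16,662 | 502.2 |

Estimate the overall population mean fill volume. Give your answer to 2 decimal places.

x̄_st = (Σ Nₕx̄ₕ) / (Σ Nₕ) = (50601·499.2 + 20369·497.3 + 33572·505.4 + 16662·502.2) / 121204
= 60724468.1 / 121204 = 501.0104... → 501.01.

501.01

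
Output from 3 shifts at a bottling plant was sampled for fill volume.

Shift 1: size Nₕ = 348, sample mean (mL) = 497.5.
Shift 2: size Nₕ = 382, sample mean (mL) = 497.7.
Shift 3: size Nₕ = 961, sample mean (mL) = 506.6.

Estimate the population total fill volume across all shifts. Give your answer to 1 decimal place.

1: 348·497.5 = 173130
2: 382·497.7 = 190121.4
3: 961·506.6 = 486842.6
τ̂ = Σ Nₕx̄ₕ = 850094.0.

850094.0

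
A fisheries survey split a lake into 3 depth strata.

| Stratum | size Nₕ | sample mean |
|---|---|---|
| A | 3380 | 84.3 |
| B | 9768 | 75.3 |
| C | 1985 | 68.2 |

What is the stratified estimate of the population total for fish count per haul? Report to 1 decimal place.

1155841.4

A: 3380·84.3 = 284934
B: 9768·75.3 = 735530.4
C: 1985·68.2 = 135377
τ̂ = Σ Nₕx̄ₕ = 1155841.4.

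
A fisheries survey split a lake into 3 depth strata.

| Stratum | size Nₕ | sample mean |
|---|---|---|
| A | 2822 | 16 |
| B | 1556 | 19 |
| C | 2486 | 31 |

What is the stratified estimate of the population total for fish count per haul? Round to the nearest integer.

151782

Estimate total by summing Nₕ·x̄ₕ over strata.
2822·16 + 1556·19 + 2486·31 = 45152 + 29564 + 77066 = 151782.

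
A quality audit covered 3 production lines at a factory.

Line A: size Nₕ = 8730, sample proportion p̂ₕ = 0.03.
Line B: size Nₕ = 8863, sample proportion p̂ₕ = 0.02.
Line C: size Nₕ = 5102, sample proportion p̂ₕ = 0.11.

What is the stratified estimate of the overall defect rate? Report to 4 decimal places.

0.0441

Wₕ = Nₕ/N with N = 22695: 0.3847, 0.3905, 0.2248.
p̂_st = 0.3847·0.03 + 0.3905·0.02 + 0.2248·0.11 ≈ 0.044079... → 0.0441.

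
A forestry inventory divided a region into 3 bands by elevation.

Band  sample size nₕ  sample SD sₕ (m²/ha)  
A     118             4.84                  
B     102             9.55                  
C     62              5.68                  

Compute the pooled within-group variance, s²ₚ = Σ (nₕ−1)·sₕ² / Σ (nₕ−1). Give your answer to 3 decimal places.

A: (118−1)·4.84² = 117·23.4256 = 2740.7952
B: (102−1)·9.55² = 101·91.2025 = 9211.4525
C: (62−1)·5.68² = 61·32.2624 = 1968.0064
Numerator = 13920.2541; denominator = Σ(nₕ−1) = 279.
s²ₚ = 13920.2541/279 = 49.89338... → 49.893.

49.893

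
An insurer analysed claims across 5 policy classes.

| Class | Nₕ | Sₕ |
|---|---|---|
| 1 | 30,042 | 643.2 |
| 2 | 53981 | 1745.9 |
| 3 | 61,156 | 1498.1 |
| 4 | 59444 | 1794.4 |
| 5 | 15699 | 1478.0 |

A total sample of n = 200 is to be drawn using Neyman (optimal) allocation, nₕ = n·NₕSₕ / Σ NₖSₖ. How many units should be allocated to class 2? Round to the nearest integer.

Σ NₕSₕ = 30042·643.2 + 53981·1745.9 + 61156·1498.1 + 59444·1794.4 + 15699·1478.0 = 335055681.5.
Share for 2: 94245427.9/335055681.5 = 0.28128.
n_2 = 200 × 0.28128 = 56.257... → 56.

56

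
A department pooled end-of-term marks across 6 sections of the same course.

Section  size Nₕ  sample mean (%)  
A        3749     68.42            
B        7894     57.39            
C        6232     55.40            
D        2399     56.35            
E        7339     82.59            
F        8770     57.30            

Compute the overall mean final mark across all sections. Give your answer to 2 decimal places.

63.18

N = 3749 + 7894 + 6232 + 2399 + 7339 + 8770 = 36383.
The stratified mean weights each stratum mean by its population share Nₕ/N.
Σ Nₕx̄ₕ = 3749·68.42 + 7894·57.39 + 6232·55.40 + 2399·56.35 + 7339·82.59 + 8770·57.30 = 256506.58 + 453036.66 + 345252.8 + 135183.65 + 606128.01 + 502521 = 2298628.7.
Divide by N: 2298628.7 / 36383 = 63.1786... → 63.18.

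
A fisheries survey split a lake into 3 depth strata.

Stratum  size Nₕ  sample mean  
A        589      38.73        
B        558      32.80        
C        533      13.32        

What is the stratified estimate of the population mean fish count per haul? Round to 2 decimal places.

x̄_st = (Σ Nₕx̄ₕ) / (Σ Nₕ) = (589·38.73 + 558·32.80 + 533·13.32) / 1680
= 48213.93 / 1680 = 28.6988... → 28.70.

28.70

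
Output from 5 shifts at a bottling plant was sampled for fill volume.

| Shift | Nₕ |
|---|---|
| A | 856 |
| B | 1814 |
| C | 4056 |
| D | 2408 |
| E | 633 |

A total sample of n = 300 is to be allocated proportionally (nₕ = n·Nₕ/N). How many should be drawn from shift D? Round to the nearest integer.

74

Share of shift D = 2408/9767 = 0.24654.
Allocate 300 × 0.24654 = 73.963... → 74.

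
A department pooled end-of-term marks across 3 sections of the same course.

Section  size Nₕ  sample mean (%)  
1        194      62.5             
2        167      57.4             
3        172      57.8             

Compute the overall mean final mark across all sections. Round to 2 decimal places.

N = 194 + 167 + 172 = 533.
Overall mean = Σ (Nₕ/N)·x̄ₕ — weight by population share, not a simple average.
Σ Nₕx̄ₕ = 194·62.5 + 167·57.4 + 172·57.8 = 12125 + 9585.8 + 9941.6 = 31652.4.
Divide by N: 31652.4 / 533 = 59.3854... → 59.39.

59.39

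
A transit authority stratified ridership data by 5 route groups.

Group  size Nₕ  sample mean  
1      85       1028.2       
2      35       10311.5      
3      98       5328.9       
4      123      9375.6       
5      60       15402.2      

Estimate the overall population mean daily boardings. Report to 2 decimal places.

N = 401; weights Wₕ = Nₕ/N = (0.2120, 0.0873, 0.2444, 0.3067, 0.1496).
x̄_st = Σ Wₕ·x̄ₕ = 0.2120·1028.2 + 0.0873·10311.5 + 0.2444·5328.9 + 0.3067·9375.6 + 0.1496·15402.2 ≈ 7600.6546...
→ 7600.65.

7600.65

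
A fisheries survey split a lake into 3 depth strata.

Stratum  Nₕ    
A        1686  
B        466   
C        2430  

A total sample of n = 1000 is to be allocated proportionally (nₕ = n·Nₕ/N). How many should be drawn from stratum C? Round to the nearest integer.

530

Share of stratum C = 2430/4582 = 0.53034.
Allocate 1000 × 0.53034 = 530.336... → 530.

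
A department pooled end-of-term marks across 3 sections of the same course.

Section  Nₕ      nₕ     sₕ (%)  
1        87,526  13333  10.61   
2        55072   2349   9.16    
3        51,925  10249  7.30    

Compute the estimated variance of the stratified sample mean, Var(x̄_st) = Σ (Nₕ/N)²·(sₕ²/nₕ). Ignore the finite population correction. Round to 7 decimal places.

0.0049429

N = 194523; Wₕ = Nₕ/N.
section 1: (87526/194523)²·10.61²/13333 = 0.0017093663
section 2: (55072/194523)²·9.16²/2349 = 0.0028630419
section 3: (51925/194523)²·7.30²/10249 = 0.0003704890
Sum = 0.0049428972 → 0.0049429.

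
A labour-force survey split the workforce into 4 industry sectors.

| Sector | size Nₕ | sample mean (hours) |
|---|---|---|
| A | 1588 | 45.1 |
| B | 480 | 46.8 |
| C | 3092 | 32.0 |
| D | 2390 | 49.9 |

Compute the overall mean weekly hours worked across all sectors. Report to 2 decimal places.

x̄_st = (Σ Nₕx̄ₕ) / (Σ Nₕ) = (1588·45.1 + 480·46.8 + 3092·32.0 + 2390·49.9) / 7550
= 312287.8 / 7550 = 41.3626... → 41.36.

41.36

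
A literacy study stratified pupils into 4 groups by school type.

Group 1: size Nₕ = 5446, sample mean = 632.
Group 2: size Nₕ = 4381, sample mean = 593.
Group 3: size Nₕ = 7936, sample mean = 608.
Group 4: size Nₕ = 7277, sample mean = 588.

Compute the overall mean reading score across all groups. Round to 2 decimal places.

x̄_st = (Σ Nₕx̄ₕ) / (Σ Nₕ) = (5446·632 + 4381·593 + 7936·608 + 7277·588) / 25040
= 15143769 / 25040 = 604.7831... → 604.78.

604.78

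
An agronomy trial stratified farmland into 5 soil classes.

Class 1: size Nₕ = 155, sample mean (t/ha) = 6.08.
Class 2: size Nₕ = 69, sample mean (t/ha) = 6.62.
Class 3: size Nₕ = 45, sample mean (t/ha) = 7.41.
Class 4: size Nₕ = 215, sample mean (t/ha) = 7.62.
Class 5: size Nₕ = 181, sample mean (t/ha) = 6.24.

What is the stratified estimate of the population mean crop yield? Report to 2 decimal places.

N = 665; weights Wₕ = Nₕ/N = (0.2331, 0.1038, 0.0677, 0.3233, 0.2722).
x̄_st = Σ Wₕ·x̄ₕ = 0.2331·6.08 + 0.1038·6.62 + 0.0677·7.41 + 0.3233·7.62 + 0.2722·6.24 ≈ 6.7675...
→ 6.77.

6.77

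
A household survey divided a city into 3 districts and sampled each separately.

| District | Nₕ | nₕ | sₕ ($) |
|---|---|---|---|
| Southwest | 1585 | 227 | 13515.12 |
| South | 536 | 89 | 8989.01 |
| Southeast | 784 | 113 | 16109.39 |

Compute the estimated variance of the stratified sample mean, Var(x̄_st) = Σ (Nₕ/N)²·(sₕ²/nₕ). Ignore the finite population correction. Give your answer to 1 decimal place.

437719.8

N = 2905; Wₕ = Nₕ/N.
district Southwest: (1585/2905)²·13515.12²/227 = 239541.1966
district South: (536/2905)²·8989.01²/89 = 30908.0087
district Southeast: (784/2905)²·16109.39²/113 = 167270.5943
Sum = 437719.7996 → 437719.8.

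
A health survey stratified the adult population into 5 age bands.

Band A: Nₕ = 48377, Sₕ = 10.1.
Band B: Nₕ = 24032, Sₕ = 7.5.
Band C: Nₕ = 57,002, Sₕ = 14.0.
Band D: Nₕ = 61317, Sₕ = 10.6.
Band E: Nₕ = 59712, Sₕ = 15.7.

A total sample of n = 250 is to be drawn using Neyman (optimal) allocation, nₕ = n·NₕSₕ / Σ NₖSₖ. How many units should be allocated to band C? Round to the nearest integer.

65

A: NₕSₕ = 48377·10.1 = 488607.7
B: NₕSₕ = 24032·7.5 = 180240
C: NₕSₕ = 57002·14.0 = 798028
D: NₕSₕ = 61317·10.6 = 649960.2
E: NₕSₕ = 59712·15.7 = 937478.4
Σ NₕSₕ = 3054314.3.
n_C = 250·798028/3054314.3 = 65.320... → 65.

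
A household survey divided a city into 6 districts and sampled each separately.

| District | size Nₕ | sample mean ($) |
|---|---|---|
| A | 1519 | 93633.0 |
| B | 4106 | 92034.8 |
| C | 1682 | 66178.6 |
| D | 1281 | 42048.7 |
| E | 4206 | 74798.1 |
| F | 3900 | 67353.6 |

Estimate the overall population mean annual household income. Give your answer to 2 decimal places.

N = 16694; weights Wₕ = Nₕ/N = (0.0910, 0.2460, 0.1008, 0.0767, 0.2519, 0.2336).
x̄_st = Σ Wₕ·x̄ₕ = 0.0910·93633.0 + 0.2460·92034.8 + 0.1008·66178.6 + 0.0767·42048.7 + 0.2519·74798.1 + 0.2336·67353.6 ≈ 75630.7688...
→ 75630.77.

75630.77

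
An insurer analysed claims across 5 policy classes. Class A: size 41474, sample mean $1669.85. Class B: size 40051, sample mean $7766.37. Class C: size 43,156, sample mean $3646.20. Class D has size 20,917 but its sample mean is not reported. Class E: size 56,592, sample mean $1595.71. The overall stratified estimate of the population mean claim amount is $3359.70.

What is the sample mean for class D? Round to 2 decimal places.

2454.06

N = 41474 + 40051 + 43156 + 20917 + 56592 = 202190.
Overall total = μ·N = 3359.70·202190 = 679297743.
Subtract the known strata: 41474·1669.85 + 40051·7766.37 + 43156·3646.20 + 56592·1595.71 = 627966071.29.
Remaining total for class D: 679297743 − 627966071.29 = 51331671.71.
Divide by its size: 51331671.71 / 20917 = 2454.0647... → 2454.06.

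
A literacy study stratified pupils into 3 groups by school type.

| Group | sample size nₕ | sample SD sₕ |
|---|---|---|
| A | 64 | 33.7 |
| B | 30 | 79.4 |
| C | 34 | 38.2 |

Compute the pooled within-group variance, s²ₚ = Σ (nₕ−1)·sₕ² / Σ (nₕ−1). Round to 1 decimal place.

2420.2

Degrees of freedom: 63 + 29 + 33 = 125.
Σ(nₕ−1)sₕ² = 63·1135.69 + 29·6304.36 + 33·1459.24 = 302529.83.
s²ₚ = 302529.83 / 125 = 2420.239... → 2420.2.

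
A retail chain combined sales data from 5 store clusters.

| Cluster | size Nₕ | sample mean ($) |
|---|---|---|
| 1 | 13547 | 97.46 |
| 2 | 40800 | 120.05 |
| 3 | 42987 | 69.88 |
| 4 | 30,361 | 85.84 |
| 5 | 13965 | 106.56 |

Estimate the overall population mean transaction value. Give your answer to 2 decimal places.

94.00

N = 141660; weights Wₕ = Nₕ/N = (0.0956, 0.2880, 0.3035, 0.2143, 0.0986).
x̄_st = Σ Wₕ·x̄ₕ = 0.0956·97.46 + 0.2880·120.05 + 0.3035·69.88 + 0.2143·85.84 + 0.0986·106.56 ≈ 94.0037...
→ 94.00.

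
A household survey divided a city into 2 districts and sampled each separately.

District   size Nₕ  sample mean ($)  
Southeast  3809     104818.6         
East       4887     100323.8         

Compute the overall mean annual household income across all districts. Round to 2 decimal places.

102292.60

x̄_st = (Σ Nₕx̄ₕ) / (Σ Nₕ) = (3809·104818.6 + 4887·100323.8) / 8696
= 889536458 / 8696 = 102292.6010... → 102292.60.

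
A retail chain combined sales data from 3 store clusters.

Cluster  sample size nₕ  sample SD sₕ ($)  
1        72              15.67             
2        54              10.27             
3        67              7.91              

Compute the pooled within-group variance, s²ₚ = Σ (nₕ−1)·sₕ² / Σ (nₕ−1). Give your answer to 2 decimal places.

1: (72−1)·15.67² = 71·245.5489 = 17433.9719
2: (54−1)·10.27² = 53·105.4729 = 5590.0637
3: (67−1)·7.91² = 66·62.5681 = 4129.4946
Numerator = 27153.5302; denominator = Σ(nₕ−1) = 190.
s²ₚ = 27153.5302/190 = 142.9133... → 142.91.

142.91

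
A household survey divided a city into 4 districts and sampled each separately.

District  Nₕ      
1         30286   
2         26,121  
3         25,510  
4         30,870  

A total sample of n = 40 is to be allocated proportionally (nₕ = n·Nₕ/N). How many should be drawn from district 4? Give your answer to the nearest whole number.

11

Share of district 4 = 30870/112787 = 0.27370.
Allocate 40 × 0.27370 = 10.948... → 11.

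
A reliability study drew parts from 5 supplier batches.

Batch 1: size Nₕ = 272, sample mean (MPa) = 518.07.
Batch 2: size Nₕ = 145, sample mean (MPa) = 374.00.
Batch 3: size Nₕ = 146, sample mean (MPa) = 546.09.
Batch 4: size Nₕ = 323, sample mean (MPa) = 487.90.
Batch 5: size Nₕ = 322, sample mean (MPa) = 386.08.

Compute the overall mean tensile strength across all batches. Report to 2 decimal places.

N = 272 + 145 + 146 + 323 + 322 = 1208.
Overall mean = Σ (Nₕ/N)·x̄ₕ — weight by population share, not a simple average.
Σ Nₕx̄ₕ = 272·518.07 + 145·374.00 + 146·546.09 + 323·487.90 + 322·386.08 = 140915.04 + 54230 + 79729.14 + 157591.7 + 124317.76 = 556783.64.
Divide by N: 556783.64 / 1208 = 460.9136... → 460.91.

460.91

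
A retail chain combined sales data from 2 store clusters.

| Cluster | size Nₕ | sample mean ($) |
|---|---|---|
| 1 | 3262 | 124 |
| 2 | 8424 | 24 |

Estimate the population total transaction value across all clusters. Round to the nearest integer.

606664

1: 3262·124 = 404488
2: 8424·24 = 202176
τ̂ = Σ Nₕx̄ₕ = 606664.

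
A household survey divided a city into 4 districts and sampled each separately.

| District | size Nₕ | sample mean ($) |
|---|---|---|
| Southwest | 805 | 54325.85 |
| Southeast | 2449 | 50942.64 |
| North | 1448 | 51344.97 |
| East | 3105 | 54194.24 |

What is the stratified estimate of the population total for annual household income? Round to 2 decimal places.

411111466.37

Estimate total by summing Nₕ·x̄ₕ over strata.
805·54325.85 + 2449·50942.64 + 1448·51344.97 + 3105·54194.24 = 43732309.25 + 124758525.36 + 74347516.56 + 168273115.2 = 411111466.37.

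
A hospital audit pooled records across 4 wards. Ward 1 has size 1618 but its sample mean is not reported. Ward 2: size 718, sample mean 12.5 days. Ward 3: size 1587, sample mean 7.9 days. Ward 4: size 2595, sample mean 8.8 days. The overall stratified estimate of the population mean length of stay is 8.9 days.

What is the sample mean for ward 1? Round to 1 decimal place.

N = 1618 + 718 + 1587 + 2595 = 6518.
Overall total = μ·N = 8.9·6518 = 58010.2.
Subtract the known strata: 718·12.5 + 1587·7.9 + 2595·8.8 = 44348.3.
Remaining total for ward 1: 58010.2 − 44348.3 = 13661.9.
Divide by its size: 13661.9 / 1618 = 8.444... → 8.4.

8.4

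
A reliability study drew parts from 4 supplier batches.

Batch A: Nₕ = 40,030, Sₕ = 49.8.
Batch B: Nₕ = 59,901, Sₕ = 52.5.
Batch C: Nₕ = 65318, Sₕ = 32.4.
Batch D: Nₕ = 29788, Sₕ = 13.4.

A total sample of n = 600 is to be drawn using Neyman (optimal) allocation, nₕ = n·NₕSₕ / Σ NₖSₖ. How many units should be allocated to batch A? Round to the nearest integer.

156

A: NₕSₕ = 40030·49.8 = 1993494
B: NₕSₕ = 59901·52.5 = 3144802.5
C: NₕSₕ = 65318·32.4 = 2116303.2
D: NₕSₕ = 29788·13.4 = 399159.2
Σ NₕSₕ = 7653758.9.
n_A = 600·1993494/7653758.9 = 156.276... → 156.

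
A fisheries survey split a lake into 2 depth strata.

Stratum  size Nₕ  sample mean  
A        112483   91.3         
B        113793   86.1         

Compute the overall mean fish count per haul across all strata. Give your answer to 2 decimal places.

N = 226276; weights Wₕ = Nₕ/N = (0.4971, 0.5029).
x̄_st = Σ Wₕ·x̄ₕ = 0.4971·91.3 + 0.5029·86.1 ≈ 88.6849...
→ 88.68.

88.68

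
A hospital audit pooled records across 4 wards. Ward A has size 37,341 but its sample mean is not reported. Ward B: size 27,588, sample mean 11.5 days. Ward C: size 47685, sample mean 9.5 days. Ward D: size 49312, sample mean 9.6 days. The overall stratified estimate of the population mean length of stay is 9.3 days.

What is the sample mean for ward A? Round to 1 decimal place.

N = 37341 + 27588 + 47685 + 49312 = 161926.
Overall total = μ·N = 9.3·161926 = 1505911.8.
Subtract the known strata: 27588·11.5 + 47685·9.5 + 49312·9.6 = 1243664.7.
Remaining total for ward A: 1505911.8 − 1243664.7 = 262247.1.
Divide by its size: 262247.1 / 37341 = 7.023... → 7.0.

7.0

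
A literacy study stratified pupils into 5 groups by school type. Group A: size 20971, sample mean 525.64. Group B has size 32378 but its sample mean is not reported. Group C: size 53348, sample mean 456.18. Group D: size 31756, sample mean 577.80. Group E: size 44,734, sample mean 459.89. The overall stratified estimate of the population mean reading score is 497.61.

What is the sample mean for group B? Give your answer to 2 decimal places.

521.18

N = 20971 + 32378 + 53348 + 31756 + 44734 = 183187.
Overall total = μ·N = 497.61·183187 = 91155683.07.
Subtract the known strata: 20971·525.64 + 53348·456.18 + 31756·577.80 + 44734·459.89 = 74280823.14.
Remaining total for group B: 91155683.07 − 74280823.14 = 16874859.93.
Divide by its size: 16874859.93 / 32378 = 521.1829... → 521.18.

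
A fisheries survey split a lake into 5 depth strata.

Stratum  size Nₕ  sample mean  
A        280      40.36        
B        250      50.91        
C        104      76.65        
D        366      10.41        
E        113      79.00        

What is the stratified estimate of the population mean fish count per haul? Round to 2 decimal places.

40.19

x̄_st = (Σ Nₕx̄ₕ) / (Σ Nₕ) = (280·40.36 + 250·50.91 + 104·76.65 + 366·10.41 + 113·79.00) / 1113
= 44736.96 / 1113 = 40.1949... → 40.19.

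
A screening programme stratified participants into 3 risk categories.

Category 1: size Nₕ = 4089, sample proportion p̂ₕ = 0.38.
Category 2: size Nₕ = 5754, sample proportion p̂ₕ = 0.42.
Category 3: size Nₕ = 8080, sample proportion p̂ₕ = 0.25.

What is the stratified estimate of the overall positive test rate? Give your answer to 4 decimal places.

0.3342

Wₕ = Nₕ/N with N = 17923: 0.2281, 0.3210, 0.4508.
p̂_st = 0.2281·0.38 + 0.3210·0.42 + 0.4508·0.25 ≈ 0.334235... → 0.3342.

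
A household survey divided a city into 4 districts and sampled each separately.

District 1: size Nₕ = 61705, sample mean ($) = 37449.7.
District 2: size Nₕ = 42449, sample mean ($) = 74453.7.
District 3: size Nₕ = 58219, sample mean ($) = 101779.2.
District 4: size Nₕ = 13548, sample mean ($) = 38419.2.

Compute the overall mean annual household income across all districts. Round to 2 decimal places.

x̄_st = (Σ Nₕx̄ₕ) / (Σ Nₕ) = (61705·37449.7 + 42449·74453.7 + 58219·101779.2 + 13548·38419.2) / 175921
= 11917305416.2 / 175921 = 67742.3697... → 67742.37.

67742.37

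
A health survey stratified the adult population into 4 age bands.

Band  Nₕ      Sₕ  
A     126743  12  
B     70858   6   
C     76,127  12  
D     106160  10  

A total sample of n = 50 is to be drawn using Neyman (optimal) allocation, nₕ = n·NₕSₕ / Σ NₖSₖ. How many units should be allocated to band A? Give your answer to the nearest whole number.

A: NₕSₕ = 126743·12 = 1520916
B: NₕSₕ = 70858·6 = 425148
C: NₕSₕ = 76127·12 = 913524
D: NₕSₕ = 106160·10 = 1061600
Σ NₕSₕ = 3921188.
n_A = 50·1520916/3921188 = 19.394... → 19.

19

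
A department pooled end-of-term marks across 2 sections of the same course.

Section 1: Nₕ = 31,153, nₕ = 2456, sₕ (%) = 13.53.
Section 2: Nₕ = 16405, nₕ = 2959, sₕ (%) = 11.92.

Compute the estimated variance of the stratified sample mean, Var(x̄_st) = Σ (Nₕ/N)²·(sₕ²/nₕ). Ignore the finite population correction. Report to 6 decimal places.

0.037697

N = 47558; Wₕ = Nₕ/N.
section 1: (31153/47558)²·13.53²/2456 = 0.031983045
section 2: (16405/47558)²·11.92²/2959 = 0.005713640
Sum = 0.037696685 → 0.037697.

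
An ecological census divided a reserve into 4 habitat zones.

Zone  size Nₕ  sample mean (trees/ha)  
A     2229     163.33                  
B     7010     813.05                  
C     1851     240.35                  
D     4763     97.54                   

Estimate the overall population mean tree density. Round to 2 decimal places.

N = 15853; weights Wₕ = Nₕ/N = (0.1406, 0.4422, 0.1168, 0.3004).
x̄_st = Σ Wₕ·x̄ₕ = 0.1406·163.33 + 0.4422·813.05 + 0.1168·240.35 + 0.3004·97.54 ≈ 439.8545...
→ 439.85.

439.85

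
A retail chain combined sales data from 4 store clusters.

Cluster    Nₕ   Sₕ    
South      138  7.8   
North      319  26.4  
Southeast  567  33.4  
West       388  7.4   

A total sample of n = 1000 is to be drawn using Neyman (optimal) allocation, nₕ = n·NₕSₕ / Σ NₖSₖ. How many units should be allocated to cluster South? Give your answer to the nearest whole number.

34

South: NₕSₕ = 138·7.8 = 1076.4
North: NₕSₕ = 319·26.4 = 8421.6
Southeast: NₕSₕ = 567·33.4 = 18937.8
West: NₕSₕ = 388·7.4 = 2871.2
Σ NₕSₕ = 31307.
n_South = 1000·1076.4/31307 = 34.382... → 34.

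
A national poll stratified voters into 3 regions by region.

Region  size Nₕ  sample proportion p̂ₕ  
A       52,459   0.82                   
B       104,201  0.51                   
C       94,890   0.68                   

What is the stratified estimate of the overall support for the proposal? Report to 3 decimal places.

0.639

Wₕ = Nₕ/N with N = 251550: 0.2085, 0.4142, 0.3772.
p̂_st = 0.2085·0.82 + 0.4142·0.51 + 0.3772·0.68 ≈ 0.63878... → 0.639.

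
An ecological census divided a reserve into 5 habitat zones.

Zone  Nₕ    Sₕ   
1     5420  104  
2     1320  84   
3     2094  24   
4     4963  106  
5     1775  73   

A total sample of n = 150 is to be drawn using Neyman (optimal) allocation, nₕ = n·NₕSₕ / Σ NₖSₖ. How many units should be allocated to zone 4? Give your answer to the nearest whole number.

57

1: NₕSₕ = 5420·104 = 563680
2: NₕSₕ = 1320·84 = 110880
3: NₕSₕ = 2094·24 = 50256
4: NₕSₕ = 4963·106 = 526078
5: NₕSₕ = 1775·73 = 129575
Σ NₕSₕ = 1380469.
n_4 = 150·526078/1380469 = 57.163... → 57.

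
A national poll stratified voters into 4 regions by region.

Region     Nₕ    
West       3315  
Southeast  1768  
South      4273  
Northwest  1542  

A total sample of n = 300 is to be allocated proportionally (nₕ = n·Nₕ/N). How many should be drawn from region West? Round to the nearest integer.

N = 3315 + 1768 + 4273 + 1542 = 10898.
n_West = 300·3315/10898 = 91.255... → 91.

91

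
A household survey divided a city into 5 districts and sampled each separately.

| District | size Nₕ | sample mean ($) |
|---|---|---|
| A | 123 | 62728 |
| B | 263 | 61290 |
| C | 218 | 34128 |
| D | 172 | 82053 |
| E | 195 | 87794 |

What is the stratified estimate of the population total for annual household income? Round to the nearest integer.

A: 123·62728 = 7715544
B: 263·61290 = 16119270
C: 218·34128 = 7439904
D: 172·82053 = 14113116
E: 195·87794 = 17119830
τ̂ = Σ Nₕx̄ₕ = 62507664.

62507664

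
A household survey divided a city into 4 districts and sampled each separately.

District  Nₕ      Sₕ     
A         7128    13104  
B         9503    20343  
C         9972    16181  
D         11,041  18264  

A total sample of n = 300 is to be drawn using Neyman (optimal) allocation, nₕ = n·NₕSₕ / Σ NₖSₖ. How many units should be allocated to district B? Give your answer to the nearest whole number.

89

A: NₕSₕ = 7128·13104 = 93405312
B: NₕSₕ = 9503·20343 = 193319529
C: NₕSₕ = 9972·16181 = 161356932
D: NₕSₕ = 11041·18264 = 201652824
Σ NₕSₕ = 649734597.
n_B = 300·193319529/649734597 = 89.261... → 89.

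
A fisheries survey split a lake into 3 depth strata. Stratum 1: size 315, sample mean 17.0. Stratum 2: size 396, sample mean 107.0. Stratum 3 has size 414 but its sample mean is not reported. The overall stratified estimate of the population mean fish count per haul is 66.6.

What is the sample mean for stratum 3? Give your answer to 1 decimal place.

65.7

N = 315 + 396 + 414 = 1125.
Overall total = μ·N = 66.6·1125 = 74925.
Subtract the known strata: 315·17.0 + 396·107.0 = 47727.
Remaining total for stratum 3: 74925 − 47727 = 27198.
Divide by its size: 27198 / 414 = 65.696... → 65.7.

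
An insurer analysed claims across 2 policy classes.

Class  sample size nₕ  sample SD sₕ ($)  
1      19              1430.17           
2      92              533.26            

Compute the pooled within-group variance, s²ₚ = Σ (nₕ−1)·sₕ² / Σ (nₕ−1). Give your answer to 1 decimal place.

1: (19−1)·1430.17² = 18·2045386.2289 = 36816952.1202
2: (92−1)·533.26² = 91·284366.2276 = 25877326.7116
Numerator = 62694278.8318; denominator = Σ(nₕ−1) = 109.
s²ₚ = 62694278.8318/109 = 575176.870... → 575176.9.

575176.9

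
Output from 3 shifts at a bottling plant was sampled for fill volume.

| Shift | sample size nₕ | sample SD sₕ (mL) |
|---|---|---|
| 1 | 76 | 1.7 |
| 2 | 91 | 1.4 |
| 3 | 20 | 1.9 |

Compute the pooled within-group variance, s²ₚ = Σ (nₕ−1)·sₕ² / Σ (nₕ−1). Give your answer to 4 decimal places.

1: (76−1)·1.7² = 75·2.89 = 216.75
2: (91−1)·1.4² = 90·1.96 = 176.4
3: (20−1)·1.9² = 19·3.61 = 68.59
Numerator = 461.74; denominator = Σ(nₕ−1) = 184.
s²ₚ = 461.74/184 = 2.509457... → 2.5095.

2.5095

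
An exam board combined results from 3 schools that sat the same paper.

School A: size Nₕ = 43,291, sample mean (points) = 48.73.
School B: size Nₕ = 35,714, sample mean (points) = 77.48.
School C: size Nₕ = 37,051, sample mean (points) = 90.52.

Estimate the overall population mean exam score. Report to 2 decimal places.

N = 116056; weights Wₕ = Nₕ/N = (0.3730, 0.3077, 0.3193).
x̄_st = Σ Wₕ·x̄ₕ = 0.3730·48.73 + 0.3077·77.48 + 0.3193·90.52 ≈ 70.9188...
→ 70.92.

70.92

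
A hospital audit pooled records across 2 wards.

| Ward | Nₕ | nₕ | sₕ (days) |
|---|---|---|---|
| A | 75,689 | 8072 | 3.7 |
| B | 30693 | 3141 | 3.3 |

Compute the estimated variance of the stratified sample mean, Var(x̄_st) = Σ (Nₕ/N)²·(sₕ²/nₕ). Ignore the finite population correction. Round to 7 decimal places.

N = 106382. Term for each stratum: Wₕ²sₕ²/nₕ.
Var(x̄_st) = 0.0008585222 + 0.0002886040 = 0.0011471262 → 0.0011471.

0.0011471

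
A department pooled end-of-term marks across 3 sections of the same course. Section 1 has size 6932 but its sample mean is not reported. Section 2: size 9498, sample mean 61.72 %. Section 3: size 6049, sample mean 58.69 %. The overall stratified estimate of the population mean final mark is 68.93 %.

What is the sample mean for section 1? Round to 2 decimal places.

87.74

Σ Nₕx̄ₕ = N·μ, so 6932·x̄_1 = 22479·68.93 − (9498·61.72 + 6049·58.69).
= 1549477.47 − 941232.37 = 608245.1.
x̄_1 = 608245.1 / 6932 = 87.7445... → 87.74.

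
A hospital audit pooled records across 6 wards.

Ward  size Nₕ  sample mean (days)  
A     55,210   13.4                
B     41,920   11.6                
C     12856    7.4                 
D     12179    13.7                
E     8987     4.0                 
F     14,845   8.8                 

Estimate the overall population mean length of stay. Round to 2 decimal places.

x̄_st = (Σ Nₕx̄ₕ) / (Σ Nₕ) = (55210·13.4 + 41920·11.6 + 12856·7.4 + 12179·13.7 + 8987·4.0 + 14845·8.8) / 145997
= 1654656.7 / 145997 = 11.3335... → 11.33.

11.33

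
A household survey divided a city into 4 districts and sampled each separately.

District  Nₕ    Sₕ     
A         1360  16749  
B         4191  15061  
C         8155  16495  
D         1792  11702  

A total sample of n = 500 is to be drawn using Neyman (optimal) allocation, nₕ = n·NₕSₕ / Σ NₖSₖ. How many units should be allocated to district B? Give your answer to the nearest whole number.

131

A: NₕSₕ = 1360·16749 = 22778640
B: NₕSₕ = 4191·15061 = 63120651
C: NₕSₕ = 8155·16495 = 134516725
D: NₕSₕ = 1792·11702 = 20969984
Σ NₕSₕ = 241386000.
n_B = 500·63120651/241386000 = 130.746... → 131.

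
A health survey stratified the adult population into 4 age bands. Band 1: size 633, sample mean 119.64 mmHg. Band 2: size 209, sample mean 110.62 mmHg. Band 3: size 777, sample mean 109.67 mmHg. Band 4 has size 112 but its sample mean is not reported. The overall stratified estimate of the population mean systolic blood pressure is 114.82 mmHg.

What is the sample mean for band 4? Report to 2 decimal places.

Σ Nₕx̄ₕ = N·μ, so 112·x̄_4 = 1731·114.82 − (633·119.64 + 209·110.62 + 777·109.67).
= 198753.42 − 184065.29 = 14688.13.
x̄_4 = 14688.13 / 112 = 131.1440... → 131.14.

131.14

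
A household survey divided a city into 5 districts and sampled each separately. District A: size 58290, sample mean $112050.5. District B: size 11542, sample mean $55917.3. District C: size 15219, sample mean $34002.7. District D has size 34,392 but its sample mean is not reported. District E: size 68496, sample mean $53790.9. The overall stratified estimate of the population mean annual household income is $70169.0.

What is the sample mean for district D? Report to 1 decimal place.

Σ Nₕx̄ₕ = N·μ, so 34392·x̄_D = 187939·70169.0 − (58290·112050.5 + 11542·55917.3 + 15219·34002.7 + 68496·53790.9).
= 13187491691 − 11378769699.3 = 1808721991.7.
x̄_D = 1808721991.7 / 34392 = 52591.358... → 52591.4.

52591.4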